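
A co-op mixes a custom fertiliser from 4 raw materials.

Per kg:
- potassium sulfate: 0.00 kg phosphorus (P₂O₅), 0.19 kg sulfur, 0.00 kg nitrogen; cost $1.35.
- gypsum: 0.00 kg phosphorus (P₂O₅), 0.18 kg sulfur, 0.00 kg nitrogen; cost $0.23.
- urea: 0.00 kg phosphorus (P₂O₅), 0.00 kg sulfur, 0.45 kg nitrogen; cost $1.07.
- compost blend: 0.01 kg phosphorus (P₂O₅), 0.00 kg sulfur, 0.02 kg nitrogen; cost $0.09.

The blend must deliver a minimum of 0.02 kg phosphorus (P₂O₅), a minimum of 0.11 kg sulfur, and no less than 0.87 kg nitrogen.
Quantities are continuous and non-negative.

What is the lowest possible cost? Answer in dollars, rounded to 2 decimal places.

$2.29

This is a linear program. Let x1 = kg of potassium sulfate, x2 = kg of gypsum, x3 = kg of urea, x4 = kg of compost blend.
Minimize 1.35x1 + 0.23x2 + 1.07x3 + 0.09x4 with:
  0.01x4 ≥ 0.02   (phosphorus (P₂O₅))
  0.19x1 + 0.18x2 ≥ 0.11   (sulfur)
  0.45x3 + 0.02x4 ≥ 0.87   (nitrogen)
  x1, x2, x3, x4 ≥ 0.
At the optimum only gypsum, urea, compost blend are positive (potassium sulfate = 0). Binding constraints: phosphorus (P₂O₅), sulfur, nitrogen.
Optimal quantities: gypsum = 0.6111 kg, urea = 1.844 kg, compost blend = 2 kg.
Cost = 0.23·0.6111 + 1.07·1.844 + 0.09·2 = 2.2936.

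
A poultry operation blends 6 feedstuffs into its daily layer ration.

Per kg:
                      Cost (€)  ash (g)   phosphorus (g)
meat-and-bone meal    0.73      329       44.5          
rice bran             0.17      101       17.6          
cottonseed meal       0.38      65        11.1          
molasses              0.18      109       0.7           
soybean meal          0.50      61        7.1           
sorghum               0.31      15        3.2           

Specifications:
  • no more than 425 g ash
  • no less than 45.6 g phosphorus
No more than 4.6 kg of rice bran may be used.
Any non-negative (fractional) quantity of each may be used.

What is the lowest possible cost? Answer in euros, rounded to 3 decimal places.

€0.440

Treat it as an LP. Let x1 = kg of meat-and-bone meal, x2 = kg of rice bran, x3 = kg of cottonseed meal, x4 = kg of molasses, x5 = kg of soybean meal, x6 = kg of sorghum.
min 0.73x1 + 0.17x2 + 0.38x3 + 0.18x4 + 0.5x5 + 0.31x6 s.t.:
  329x1 + 101x2 + 65x3 + 109x4 + 61x5 + 15x6 ≤ 425   (ash)
  44.5x1 + 17.6x2 + 11.1x3 + 0.7x4 + 7.1x5 + 3.2x6 ≥ 45.6   (phosphorus)
  x2 ≤ 4.6
  x1, x2, x3, x4, x5, x6 ≥ 0.
The minimum-cost mix takes nothing from meat-and-bone meal, cottonseed meal, molasses, soybean meal, sorghum — only rice bran. Binding constraint: phosphorus.
Optimal quantities: rice bran = 2.591 kg.
Total cost: 0.17·2.591 = 0.44047.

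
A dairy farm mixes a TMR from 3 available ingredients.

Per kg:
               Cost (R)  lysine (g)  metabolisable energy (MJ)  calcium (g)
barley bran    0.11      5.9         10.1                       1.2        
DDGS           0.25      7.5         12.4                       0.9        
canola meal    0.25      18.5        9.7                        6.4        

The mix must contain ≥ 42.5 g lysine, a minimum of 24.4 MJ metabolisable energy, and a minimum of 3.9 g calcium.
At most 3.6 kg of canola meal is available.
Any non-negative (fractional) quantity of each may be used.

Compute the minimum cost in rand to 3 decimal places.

R0.583

Treat it as an LP. Let x1 = kg of barley bran, x2 = kg of DDGS, x3 = kg of canola meal.
min 0.11x1 + 0.25x2 + 0.25x3 s.t.:
  5.9x1 + 7.5x2 + 18.5x3 ≥ 42.5   (lysine)
  10.1x1 + 12.4x2 + 9.7x3 ≥ 24.4   (metabolisable energy)
  1.2x1 + 0.9x2 + 6.4x3 ≥ 3.9   (calcium)
  x3 ≤ 3.6
  x1, x2, x3 ≥ 0.
The optimal basis is {barley bran, canola meal}; DDGS drops out. There the lysine and metabolisable energy constraints are tight.
Optimal quantities: barley bran = 0.302 kg, canola meal = 2.201 kg.
Total cost: 0.11·0.302 + 0.25·2.201 = 0.58347.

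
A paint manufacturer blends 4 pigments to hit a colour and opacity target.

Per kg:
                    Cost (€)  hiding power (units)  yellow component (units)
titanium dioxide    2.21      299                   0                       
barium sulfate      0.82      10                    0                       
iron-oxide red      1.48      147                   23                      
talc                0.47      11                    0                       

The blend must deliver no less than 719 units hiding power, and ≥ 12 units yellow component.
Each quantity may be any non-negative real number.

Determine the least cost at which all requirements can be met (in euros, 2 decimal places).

€5.52

Let x1 = kg of titanium dioxide, x2 = kg of barium sulfate, x3 = kg of iron-oxide red, x4 = kg of talc.
Minimize 2.21x1 + 0.82x2 + 1.48x3 + 0.47x4 subject to:
  299x1 + 10x2 + 147x3 + 11x4 ≥ 719   (hiding power)
  23x3 ≥ 12   (yellow component)
  x1, x2, x3, x4 ≥ 0.
The minimum-cost mix takes nothing from barium sulfate, talc — only titanium dioxide, iron-oxide red. The hiding power and yellow component requirements are met with equality.
So titanium dioxide = 2.148 kg, iron-oxide red = 0.5217 kg.
Hence cost = 2.21·2.148 + 1.48·0.5217 = €5.5192.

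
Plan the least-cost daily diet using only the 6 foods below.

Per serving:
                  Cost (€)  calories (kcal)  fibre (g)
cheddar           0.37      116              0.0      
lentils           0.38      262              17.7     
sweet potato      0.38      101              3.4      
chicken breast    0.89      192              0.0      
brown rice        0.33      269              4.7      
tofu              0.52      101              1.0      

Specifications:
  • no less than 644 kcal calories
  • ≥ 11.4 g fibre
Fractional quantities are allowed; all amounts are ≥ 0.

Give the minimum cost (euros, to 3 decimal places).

€0.791

Treat it as an LP. Let x1 = servings of cheddar, x2 = servings of lentils, x3 = servings of sweet potato, x4 = servings of chicken breast, x5 = servings of brown rice, x6 = servings of tofu.
Minimize 0.37x1 + 0.38x2 + 0.38x3 + 0.89x4 + 0.33x5 + 0.52x6 s.t.:
  116x1 + 262x2 + 101x3 + 192x4 + 269x5 + 101x6 ≥ 644   (calories)
  17.7x2 + 3.4x3 + 4.7x5 + 1x6 ≥ 11.4   (fibre)
  x1, x2, x3, x4, x5, x6 ≥ 0.
The minimum-cost mix takes nothing from cheddar, sweet potato, chicken breast, tofu — only lentils, brown rice. There the calories and fibre constraints are tight.
Solving gives x2 = 0.01128, x5 = 2.383.
Total cost: 0.38·0.01128 + 0.33·2.383 = 0.79068.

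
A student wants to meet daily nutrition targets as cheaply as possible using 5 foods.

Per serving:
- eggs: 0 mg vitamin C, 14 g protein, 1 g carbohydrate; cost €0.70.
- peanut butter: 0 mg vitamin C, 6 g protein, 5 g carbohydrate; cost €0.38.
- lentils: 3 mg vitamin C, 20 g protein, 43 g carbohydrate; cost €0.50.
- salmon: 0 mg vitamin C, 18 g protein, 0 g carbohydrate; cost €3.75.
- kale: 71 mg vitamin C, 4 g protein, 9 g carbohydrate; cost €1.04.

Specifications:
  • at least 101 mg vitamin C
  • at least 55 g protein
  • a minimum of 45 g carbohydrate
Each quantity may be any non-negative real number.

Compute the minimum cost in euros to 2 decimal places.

Set it up as a linear program. Let x1 = servings of eggs, x2 = servings of peanut butter, x3 = servings of lentils, x4 = servings of salmon, x5 = servings of kale.
Minimize 0.7x1 + 0.38x2 + 0.5x3 + 3.75x4 + 1.04x5 subject to:
  3x3 + 71x5 ≥ 101   (vitamin C)
  14x1 + 6x2 + 20x3 + 18x4 + 4x5 ≥ 55   (protein)
  1x1 + 5x2 + 43x3 + 9x5 ≥ 45   (carbohydrate)
  x1, x2, x3, x4, x5 ≥ 0.
The optimal basis is {lentils, kale}; eggs, peanut butter, salmon drop out. Binding constraints: vitamin C and protein.
Optimal quantities: lentils = 2.487 servings, kale = 1.317 servings.
Objective = 0.5·2.487 + 1.04·1.317 = 2.6132.

€2.61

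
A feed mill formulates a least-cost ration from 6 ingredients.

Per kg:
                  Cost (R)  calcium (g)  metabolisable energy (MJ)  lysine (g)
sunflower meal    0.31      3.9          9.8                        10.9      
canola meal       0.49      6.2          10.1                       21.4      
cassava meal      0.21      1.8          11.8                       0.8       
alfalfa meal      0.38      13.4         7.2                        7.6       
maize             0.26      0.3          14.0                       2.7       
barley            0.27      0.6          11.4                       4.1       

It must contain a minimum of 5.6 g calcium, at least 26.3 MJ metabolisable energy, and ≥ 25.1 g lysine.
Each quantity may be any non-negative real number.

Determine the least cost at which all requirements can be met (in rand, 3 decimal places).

R0.773

This is a linear program. Let x1 = kg of sunflower meal, x2 = kg of canola meal, x3 = kg of cassava meal, x4 = kg of alfalfa meal, x5 = kg of maize, x6 = kg of barley.
min 0.31x1 + 0.49x2 + 0.21x3 + 0.38x4 + 0.26x5 + 0.27x6 with:
  3.9x1 + 6.2x2 + 1.8x3 + 13.4x4 + 0.3x5 + 0.6x6 ≥ 5.6   (calcium)
  9.8x1 + 10.1x2 + 11.8x3 + 7.2x4 + 14x5 + 11.4x6 ≥ 26.3   (metabolisable energy)
  10.9x1 + 21.4x2 + 0.8x3 + 7.6x4 + 2.7x5 + 4.1x6 ≥ 25.1   (lysine)
  x1, x2, x3, x4, x5, x6 ≥ 0.
The cheapest feasible vertex uses only sunflower meal, maize; canola meal, cassava meal, alfalfa meal, barley are not used. There the metabolisable energy and lysine constraints are tight.
That vertex is x1 = 2.223, x5 = 0.3226.
Hence cost = 0.31·2.223 + 0.26·0.3226 = R0.77301.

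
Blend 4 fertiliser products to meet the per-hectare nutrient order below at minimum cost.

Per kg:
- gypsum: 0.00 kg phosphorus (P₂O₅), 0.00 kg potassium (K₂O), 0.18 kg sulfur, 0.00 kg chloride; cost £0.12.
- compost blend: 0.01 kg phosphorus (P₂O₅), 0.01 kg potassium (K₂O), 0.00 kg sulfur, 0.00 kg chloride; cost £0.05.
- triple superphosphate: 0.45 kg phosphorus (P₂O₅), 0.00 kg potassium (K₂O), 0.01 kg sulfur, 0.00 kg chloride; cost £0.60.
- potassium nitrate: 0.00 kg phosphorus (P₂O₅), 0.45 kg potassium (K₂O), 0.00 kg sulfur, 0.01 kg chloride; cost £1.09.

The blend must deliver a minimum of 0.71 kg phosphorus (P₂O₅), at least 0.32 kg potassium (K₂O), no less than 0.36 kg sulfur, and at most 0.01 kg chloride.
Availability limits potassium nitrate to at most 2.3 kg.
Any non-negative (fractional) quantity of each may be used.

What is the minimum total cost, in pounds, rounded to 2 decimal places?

£1.95

Treat it as an LP. Let x1 = kg of gypsum, x2 = kg of compost blend, x3 = kg of triple superphosphate, x4 = kg of potassium nitrate.
min 0.12x1 + 0.05x2 + 0.6x3 + 1.09x4 subject to:
  0.01x2 + 0.45x3 ≥ 0.71   (phosphorus (P₂O₅))
  0.01x2 + 0.45x4 ≥ 0.32   (potassium (K₂O))
  0.18x1 + 0.01x3 ≥ 0.36   (sulfur)
  0.01x4 ≤ 0.01   (chloride)
  x4 ≤ 2.3
  x1, x2, x3, x4 ≥ 0.
The optimal basis is {gypsum, triple superphosphate, potassium nitrate}; compost blend drops out. There the phosphorus (P₂O₅), potassium (K₂O), sulfur constraints are tight.
Solving gives x1 = 1.912, x3 = 1.578, x4 = 0.7111.
Total cost: 0.12·1.912 + 0.6·1.578 + 1.09·0.7111 = 1.9513.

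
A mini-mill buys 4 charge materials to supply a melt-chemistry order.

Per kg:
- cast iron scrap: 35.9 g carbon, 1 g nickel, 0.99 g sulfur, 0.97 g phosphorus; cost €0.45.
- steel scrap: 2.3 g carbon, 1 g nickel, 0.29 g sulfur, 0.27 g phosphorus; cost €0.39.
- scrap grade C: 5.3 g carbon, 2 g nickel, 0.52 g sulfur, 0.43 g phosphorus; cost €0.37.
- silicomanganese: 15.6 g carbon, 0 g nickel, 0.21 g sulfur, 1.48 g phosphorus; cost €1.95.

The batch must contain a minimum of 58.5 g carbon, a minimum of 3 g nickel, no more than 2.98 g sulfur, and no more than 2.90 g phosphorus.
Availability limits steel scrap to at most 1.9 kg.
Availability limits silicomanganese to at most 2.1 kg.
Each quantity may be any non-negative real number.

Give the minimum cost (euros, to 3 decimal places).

€0.958

Treat it as an LP. Let x1 = kg of cast iron scrap, x2 = kg of steel scrap, x3 = kg of scrap grade C, x4 = kg of silicomanganese.
min 0.45x1 + 0.39x2 + 0.37x3 + 1.95x4 s.t.:
  35.9x1 + 2.3x2 + 5.3x3 + 15.6x4 ≥ 58.5   (carbon)
  1x1 + 1x2 + 2x3 ≥ 3   (nickel)
  0.99x1 + 0.29x2 + 0.52x3 + 0.21x4 ≤ 2.98   (sulfur)
  0.97x1 + 0.27x2 + 0.43x3 + 1.48x4 ≤ 2.9   (phosphorus)
  x2 ≤ 1.9
  x4 ≤ 2.1
  x1, x2, x3, x4 ≥ 0.
The cheapest feasible vertex uses only cast iron scrap, scrap grade C; steel scrap, silicomanganese are not used. The carbon and nickel requirements are met with equality.
That vertex is x1 = 1.52, x3 = 0.7398.
Total cost: 0.45·1.52 + 0.37·0.7398 = 0.95773.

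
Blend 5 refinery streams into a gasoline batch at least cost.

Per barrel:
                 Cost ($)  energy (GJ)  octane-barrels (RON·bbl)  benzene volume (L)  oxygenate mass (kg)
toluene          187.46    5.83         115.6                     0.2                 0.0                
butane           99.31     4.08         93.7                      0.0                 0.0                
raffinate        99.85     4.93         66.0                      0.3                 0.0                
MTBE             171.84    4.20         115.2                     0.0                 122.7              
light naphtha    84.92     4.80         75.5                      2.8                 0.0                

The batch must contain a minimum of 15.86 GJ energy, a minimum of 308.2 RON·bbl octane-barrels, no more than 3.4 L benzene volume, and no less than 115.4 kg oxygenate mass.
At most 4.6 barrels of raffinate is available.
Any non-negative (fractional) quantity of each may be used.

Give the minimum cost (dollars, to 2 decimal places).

$400.65

Treat it as an LP. Let x1 = barrels of toluene, x2 = barrels of butane, x3 = barrels of raffinate, x4 = barrels of MTBE, x5 = barrels of light naphtha.
Minimize 187.46x1 + 99.31x2 + 99.85x3 + 171.84x4 + 84.92x5 subject to:
  5.83x1 + 4.08x2 + 4.93x3 + 4.2x4 + 4.8x5 ≥ 15.86   (energy)
  115.6x1 + 93.7x2 + 66x3 + 115.2x4 + 75.5x5 ≥ 308.2   (octane-barrels)
  0.2x1 + 0.3x3 + 2.8x5 ≤ 3.4   (benzene volume)
  122.7x4 ≥ 115.4   (oxygenate mass)
  x3 ≤ 4.6
  x1, x2, x3, x4, x5 ≥ 0.
The optimal basis is {butane, raffinate, MTBE, light naphtha}; toluene drops out. Binding constraints: energy, octane-barrels, benzene volume, oxygenate mass.
Solving gives x2 = 0.707124, x3 = 0.723833, x4 = 0.940505, x5 = 1.13673.
Objective = 99.31·0.707124 + 99.85·0.723833 + 171.84·0.940505 + 84.92·1.13673 = 400.6467.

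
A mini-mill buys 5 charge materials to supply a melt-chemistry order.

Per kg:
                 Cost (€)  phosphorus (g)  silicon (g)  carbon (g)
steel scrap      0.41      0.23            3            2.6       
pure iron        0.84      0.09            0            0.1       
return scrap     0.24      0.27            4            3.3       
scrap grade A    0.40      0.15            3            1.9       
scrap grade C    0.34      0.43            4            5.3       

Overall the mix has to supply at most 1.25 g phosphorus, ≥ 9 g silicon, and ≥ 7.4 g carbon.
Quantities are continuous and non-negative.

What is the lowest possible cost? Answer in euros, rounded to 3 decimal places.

€0.540

Let x1 = kg of steel scrap, x2 = kg of pure iron, x3 = kg of return scrap, x4 = kg of scrap grade A, x5 = kg of scrap grade C.
Minimise 0.41x1 + 0.84x2 + 0.24x3 + 0.4x4 + 0.34x5 s.t.:
  0.23x1 + 0.09x2 + 0.27x3 + 0.15x4 + 0.43x5 ≤ 1.25   (phosphorus)
  3x1 + 4x3 + 3x4 + 4x5 ≥ 9   (silicon)
  2.6x1 + 0.1x2 + 3.3x3 + 1.9x4 + 5.3x5 ≥ 7.4   (carbon)
  x1, x2, x3, x4, x5 ≥ 0.
At the optimum only return scrap is positive (steel scrap, pure iron, scrap grade A, scrap grade C = 0). There the silicon constraint is tight.
Solving gives x3 = 2.25.
Hence cost = 0.24·2.25 = €0.54000.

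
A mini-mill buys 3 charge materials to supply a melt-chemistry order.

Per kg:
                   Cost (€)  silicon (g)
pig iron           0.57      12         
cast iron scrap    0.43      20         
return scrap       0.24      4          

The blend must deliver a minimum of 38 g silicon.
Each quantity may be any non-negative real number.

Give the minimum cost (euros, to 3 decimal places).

€0.817

Treat it as an LP. Let x1 = kg of pig iron, x2 = kg of cast iron scrap, x3 = kg of return scrap.
Minimize 0.57x1 + 0.43x2 + 0.24x3 with:
  12x1 + 20x2 + 4x3 ≥ 38   (silicon)
  x1, x2, x3 ≥ 0.
The minimum-cost mix takes nothing from pig iron, return scrap — only cast iron scrap. The silicon requirement is met with equality.
So cast iron scrap = 1.9 kg.
Cost = 0.43·1.9 = 0.81700.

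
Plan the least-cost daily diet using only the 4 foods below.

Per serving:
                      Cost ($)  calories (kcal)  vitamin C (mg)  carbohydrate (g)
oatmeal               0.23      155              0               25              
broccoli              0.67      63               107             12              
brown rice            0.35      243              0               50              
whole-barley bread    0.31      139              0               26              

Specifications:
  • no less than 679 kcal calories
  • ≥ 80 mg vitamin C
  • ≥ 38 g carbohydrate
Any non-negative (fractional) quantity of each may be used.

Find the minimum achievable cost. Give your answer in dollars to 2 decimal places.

$1.41

This is a linear program. Let x1 = servings of oatmeal, x2 = servings of broccoli, x3 = servings of brown rice, x4 = servings of whole-barley bread.
Minimise 0.23x1 + 0.67x2 + 0.35x3 + 0.31x4 subject to:
  155x1 + 63x2 + 243x3 + 139x4 ≥ 679   (calories)
  107x2 ≥ 80   (vitamin C)
  25x1 + 12x2 + 50x3 + 26x4 ≥ 38   (carbohydrate)
  x1, x2, x3, x4 ≥ 0.
The optimal basis is {broccoli, brown rice}; oatmeal, whole-barley bread drop out. Binding constraints: calories and vitamin C.
So broccoli = 0.7477 servings, brown rice = 2.6 servings.
Objective = 0.67·0.7477 + 0.35·2.6 = 1.4110.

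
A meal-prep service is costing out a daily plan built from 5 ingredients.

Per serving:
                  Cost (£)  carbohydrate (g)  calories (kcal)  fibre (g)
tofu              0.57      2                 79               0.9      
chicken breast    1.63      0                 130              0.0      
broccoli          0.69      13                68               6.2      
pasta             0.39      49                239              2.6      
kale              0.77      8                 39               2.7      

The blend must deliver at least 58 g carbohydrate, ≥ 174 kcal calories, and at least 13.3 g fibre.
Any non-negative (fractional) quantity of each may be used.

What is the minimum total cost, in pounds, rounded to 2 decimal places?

£1.55

Let x1 = servings of tofu, x2 = servings of chicken breast, x3 = servings of broccoli, x4 = servings of pasta, x5 = servings of kale.
Minimise 0.57x1 + 1.63x2 + 0.69x3 + 0.39x4 + 0.77x5 s.t.:
  2x1 + 13x3 + 49x4 + 8x5 ≥ 58   (carbohydrate)
  79x1 + 130x2 + 68x3 + 239x4 + 39x5 ≥ 174   (calories)
  0.9x1 + 6.2x3 + 2.6x4 + 2.7x5 ≥ 13.3   (fibre)
  x1, x2, x3, x4, x5 ≥ 0.
The cheapest feasible vertex uses only broccoli, pasta; tofu, chicken breast, kale are not used. The carbohydrate and fibre requirements are met with equality.
So broccoli = 1.855 servings, pasta = 0.6915 servings.
Objective = 0.69·1.855 + 0.39·0.6915 = 1.5496.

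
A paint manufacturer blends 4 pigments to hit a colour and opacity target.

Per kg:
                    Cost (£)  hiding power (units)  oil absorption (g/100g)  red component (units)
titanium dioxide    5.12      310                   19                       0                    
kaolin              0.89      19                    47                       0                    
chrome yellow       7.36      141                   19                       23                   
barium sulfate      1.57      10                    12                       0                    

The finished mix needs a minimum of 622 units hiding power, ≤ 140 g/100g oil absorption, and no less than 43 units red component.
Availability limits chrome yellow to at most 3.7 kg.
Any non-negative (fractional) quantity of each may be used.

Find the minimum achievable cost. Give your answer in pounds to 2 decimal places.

Set it up as a linear program. Let x1 = kg of titanium dioxide, x2 = kg of kaolin, x3 = kg of chrome yellow, x4 = kg of barium sulfate.
Minimise 5.12x1 + 0.89x2 + 7.36x3 + 1.57x4 subject to:
  310x1 + 19x2 + 141x3 + 10x4 ≥ 622   (hiding power)
  19x1 + 47x2 + 19x3 + 12x4 ≤ 140   (oil absorption)
  23x3 ≥ 43   (red component)
  x3 ≤ 3.7
  x1, x2, x3, x4 ≥ 0.
The minimum-cost mix takes nothing from kaolin, barium sulfate — only titanium dioxide, chrome yellow. There the hiding power and red component constraints are tight.
Solving gives x1 = 1.156, x3 = 1.87.
Objective = 5.12·1.156 + 7.36·1.87 = 19.6819.

£19.68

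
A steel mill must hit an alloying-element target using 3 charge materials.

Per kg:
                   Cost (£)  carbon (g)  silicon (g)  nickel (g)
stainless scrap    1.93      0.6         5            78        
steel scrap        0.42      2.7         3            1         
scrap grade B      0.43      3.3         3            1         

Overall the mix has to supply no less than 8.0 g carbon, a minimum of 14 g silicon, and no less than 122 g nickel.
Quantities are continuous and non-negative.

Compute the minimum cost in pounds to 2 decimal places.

£3.89

Let x1 = kg of stainless scrap, x2 = kg of steel scrap, x3 = kg of scrap grade B.
Minimize 1.93x1 + 0.42x2 + 0.43x3 with:
  0.6x1 + 2.7x2 + 3.3x3 ≥ 8   (carbon)
  5x1 + 3x2 + 3x3 ≥ 14   (silicon)
  78x1 + 1x2 + 1x3 ≥ 122   (nickel)
  x1, x2, x3 ≥ 0.
The minimum-cost mix takes nothing from steel scrap — only stainless scrap, scrap grade B. There the carbon and nickel constraints are tight.
So stainless scrap = 1.537 kg, scrap grade B = 2.145 kg.
Hence cost = 1.93·1.537 + 0.43·2.145 = £3.8888.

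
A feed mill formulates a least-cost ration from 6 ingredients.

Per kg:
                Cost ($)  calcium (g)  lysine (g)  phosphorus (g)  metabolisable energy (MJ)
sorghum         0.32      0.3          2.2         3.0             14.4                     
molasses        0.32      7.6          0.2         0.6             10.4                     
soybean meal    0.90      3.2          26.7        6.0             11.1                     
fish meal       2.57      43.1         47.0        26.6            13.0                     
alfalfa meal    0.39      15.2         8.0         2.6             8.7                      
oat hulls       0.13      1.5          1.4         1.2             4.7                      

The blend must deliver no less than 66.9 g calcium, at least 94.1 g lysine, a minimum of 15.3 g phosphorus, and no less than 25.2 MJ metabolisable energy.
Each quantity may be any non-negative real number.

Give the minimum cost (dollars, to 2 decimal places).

$3.64

Treat it as an LP. Let x1 = kg of sorghum, x2 = kg of molasses, x3 = kg of soybean meal, x4 = kg of fish meal, x5 = kg of alfalfa meal, x6 = kg of oat hulls.
min 0.32x1 + 0.32x2 + 0.9x3 + 2.57x4 + 0.39x5 + 0.13x6 with:
  0.3x1 + 7.6x2 + 3.2x3 + 43.1x4 + 15.2x5 + 1.5x6 ≥ 66.9   (calcium)
  2.2x1 + 0.2x2 + 26.7x3 + 47x4 + 8x5 + 1.4x6 ≥ 94.1   (lysine)
  3x1 + 0.6x2 + 6x3 + 26.6x4 + 2.6x5 + 1.2x6 ≥ 15.3   (phosphorus)
  14.4x1 + 10.4x2 + 11.1x3 + 13x4 + 8.7x5 + 4.7x6 ≥ 25.2   (metabolisable energy)
  x1, x2, x3, x4, x5, x6 ≥ 0.
The minimum-cost mix takes nothing from sorghum, molasses, fish meal, oat hulls — only soybean meal, alfalfa meal. Binding constraints: calcium and lysine.
So soybean meal = 2.354 kg, alfalfa meal = 3.906 kg.
Hence cost = 0.9·2.354 + 0.39·3.906 = $3.6419.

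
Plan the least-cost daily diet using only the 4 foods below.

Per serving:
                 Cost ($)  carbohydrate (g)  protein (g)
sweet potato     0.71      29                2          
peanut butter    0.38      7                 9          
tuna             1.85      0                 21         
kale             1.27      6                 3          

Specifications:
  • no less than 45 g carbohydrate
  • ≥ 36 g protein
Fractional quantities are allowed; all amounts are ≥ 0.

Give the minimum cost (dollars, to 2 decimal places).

Let x1 = servings of sweet potato, x2 = servings of peanut butter, x3 = servings of tuna, x4 = servings of kale.
min 0.71x1 + 0.38x2 + 1.85x3 + 1.27x4 with:
  29x1 + 7x2 + 6x4 ≥ 45   (carbohydrate)
  2x1 + 9x2 + 21x3 + 3x4 ≥ 36   (protein)
  x1, x2, x3, x4 ≥ 0.
At the optimum only sweet potato, peanut butter are positive (tuna, kale = 0). There the carbohydrate and protein constraints are tight.
So sweet potato = 0.6194 servings, peanut butter = 3.862 servings.
Objective = 0.71·0.6194 + 0.38·3.862 = 1.9073.

$1.91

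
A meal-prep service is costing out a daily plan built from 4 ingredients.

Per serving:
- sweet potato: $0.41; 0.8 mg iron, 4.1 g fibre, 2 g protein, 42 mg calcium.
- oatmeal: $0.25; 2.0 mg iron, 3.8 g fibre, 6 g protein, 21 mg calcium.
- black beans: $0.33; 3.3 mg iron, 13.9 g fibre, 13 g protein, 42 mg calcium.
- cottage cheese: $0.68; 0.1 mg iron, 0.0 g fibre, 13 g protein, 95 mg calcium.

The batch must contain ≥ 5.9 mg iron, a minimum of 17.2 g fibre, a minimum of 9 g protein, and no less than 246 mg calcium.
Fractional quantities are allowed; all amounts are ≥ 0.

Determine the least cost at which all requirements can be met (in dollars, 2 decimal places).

Let x1 = servings of sweet potato, x2 = servings of oatmeal, x3 = servings of black beans, x4 = servings of cottage cheese.
Minimize 0.41x1 + 0.25x2 + 0.33x3 + 0.68x4 s.t.:
  0.8x1 + 2x2 + 3.3x3 + 0.1x4 ≥ 5.9   (iron)
  4.1x1 + 3.8x2 + 13.9x3 ≥ 17.2   (fibre)
  2x1 + 6x2 + 13x3 + 13x4 ≥ 9   (protein)
  42x1 + 21x2 + 42x3 + 95x4 ≥ 246   (calcium)
  x1, x2, x3, x4 ≥ 0.
At the optimum only black beans, cottage cheese are positive (sweet potato, oatmeal = 0). There the iron and calcium constraints are tight.
That vertex is x3 = 1.733, x4 = 1.823.
Hence cost = 0.33·1.733 + 0.68·1.823 = $1.8115.

$1.81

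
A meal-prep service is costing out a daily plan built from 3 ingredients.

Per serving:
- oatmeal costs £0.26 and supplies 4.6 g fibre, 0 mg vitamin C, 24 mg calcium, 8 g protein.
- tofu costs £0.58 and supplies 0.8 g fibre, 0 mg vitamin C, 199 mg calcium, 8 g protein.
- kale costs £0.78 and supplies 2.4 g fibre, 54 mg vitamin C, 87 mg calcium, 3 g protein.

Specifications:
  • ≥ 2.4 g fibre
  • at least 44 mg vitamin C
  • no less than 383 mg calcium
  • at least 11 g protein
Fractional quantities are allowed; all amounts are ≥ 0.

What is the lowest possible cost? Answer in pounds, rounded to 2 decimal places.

£1.55

Treat it as an LP. Let x1 = servings of oatmeal, x2 = servings of tofu, x3 = servings of kale.
min 0.26x1 + 0.58x2 + 0.78x3 subject to:
  4.6x1 + 0.8x2 + 2.4x3 ≥ 2.4   (fibre)
  54x3 ≥ 44   (vitamin C)
  24x1 + 199x2 + 87x3 ≥ 383   (calcium)
  8x1 + 8x2 + 3x3 ≥ 11   (protein)
  x1, x2, x3 ≥ 0.
At the optimum only tofu, kale are positive (oatmeal = 0). The vitamin C and calcium requirements are met with equality.
So tofu = 1.5684 servings, kale = 0.81481 servings.
Total cost: 0.58·1.5684 + 0.78·0.81481 = 1.5452.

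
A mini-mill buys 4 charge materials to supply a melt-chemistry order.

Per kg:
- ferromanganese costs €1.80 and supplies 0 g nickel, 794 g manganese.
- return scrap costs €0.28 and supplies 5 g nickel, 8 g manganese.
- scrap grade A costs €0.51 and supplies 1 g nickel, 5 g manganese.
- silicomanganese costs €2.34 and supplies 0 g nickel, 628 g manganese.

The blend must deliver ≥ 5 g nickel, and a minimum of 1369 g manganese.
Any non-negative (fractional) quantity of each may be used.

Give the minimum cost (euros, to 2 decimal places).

Treat it as an LP. Let x1 = kg of ferromanganese, x2 = kg of return scrap, x3 = kg of scrap grade A, x4 = kg of silicomanganese.
Minimize 1.8x1 + 0.28x2 + 0.51x3 + 2.34x4 s.t.:
  5x2 + 1x3 ≥ 5   (nickel)
  794x1 + 8x2 + 5x3 + 628x4 ≥ 1369   (manganese)
  x1, x2, x3, x4 ≥ 0.
The cheapest feasible vertex uses only ferromanganese, return scrap; scrap grade A, silicomanganese are not used. The nickel and manganese requirements are met with equality.
That vertex is x1 = 1.714, x2 = 1.
Objective = 1.8·1.714 + 0.28·1 = 3.3652.

€3.37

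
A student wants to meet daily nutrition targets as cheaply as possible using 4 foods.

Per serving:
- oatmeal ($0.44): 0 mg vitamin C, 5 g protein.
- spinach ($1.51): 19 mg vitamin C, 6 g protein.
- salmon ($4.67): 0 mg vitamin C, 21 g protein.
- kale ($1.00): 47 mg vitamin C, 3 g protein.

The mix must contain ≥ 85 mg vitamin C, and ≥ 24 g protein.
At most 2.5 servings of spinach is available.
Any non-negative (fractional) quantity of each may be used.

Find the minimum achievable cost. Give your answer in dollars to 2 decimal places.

Treat it as an LP. Let x1 = servings of oatmeal, x2 = servings of spinach, x3 = servings of salmon, x4 = servings of kale.
Minimise 0.44x1 + 1.51x2 + 4.67x3 + 1x4 with:
  19x2 + 47x4 ≥ 85   (vitamin C)
  5x1 + 6x2 + 21x3 + 3x4 ≥ 24   (protein)
  x2 ≤ 2.5
  x1, x2, x3, x4 ≥ 0.
The minimum-cost mix takes nothing from spinach, salmon — only oatmeal, kale. Binding constraints: vitamin C and protein.
Solving gives x1 = 3.715, x4 = 1.809.
Objective = 0.44·3.715 + 1·1.809 = 3.4436.

$3.44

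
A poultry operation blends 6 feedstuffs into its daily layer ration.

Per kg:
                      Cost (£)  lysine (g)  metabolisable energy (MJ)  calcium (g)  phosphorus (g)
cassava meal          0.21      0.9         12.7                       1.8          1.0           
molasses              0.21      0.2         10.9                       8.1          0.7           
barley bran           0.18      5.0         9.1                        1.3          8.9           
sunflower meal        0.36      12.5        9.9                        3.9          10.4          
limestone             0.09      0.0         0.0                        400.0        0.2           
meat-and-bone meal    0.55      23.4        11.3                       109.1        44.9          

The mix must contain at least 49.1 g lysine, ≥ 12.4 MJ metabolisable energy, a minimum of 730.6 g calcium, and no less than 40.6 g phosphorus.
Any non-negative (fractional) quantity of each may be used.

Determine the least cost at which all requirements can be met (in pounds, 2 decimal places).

£1.27

Treat it as an LP. Let x1 = kg of cassava meal, x2 = kg of molasses, x3 = kg of barley bran, x4 = kg of sunflower meal, x5 = kg of limestone, x6 = kg of meat-and-bone meal.
min 0.21x1 + 0.21x2 + 0.18x3 + 0.36x4 + 0.09x5 + 0.55x6 s.t.:
  0.9x1 + 0.2x2 + 5x3 + 12.5x4 + 23.4x6 ≥ 49.1   (lysine)
  12.7x1 + 10.9x2 + 9.1x3 + 9.9x4 + 11.3x6 ≥ 12.4   (metabolisable energy)
  1.8x1 + 8.1x2 + 1.3x3 + 3.9x4 + 400x5 + 109.1x6 ≥ 730.6   (calcium)
  1x1 + 0.7x2 + 8.9x3 + 10.4x4 + 0.2x5 + 44.9x6 ≥ 40.6   (phosphorus)
  x1, x2, x3, x4, x5, x6 ≥ 0.
At the optimum only limestone, meat-and-bone meal are positive (cassava meal, molasses, barley bran, sunflower meal = 0). Binding constraints: lysine and calcium.
So limestone = 1.254 kg, meat-and-bone meal = 2.098 kg.
Hence cost = 0.09·1.254 + 0.55·2.098 = £1.2668.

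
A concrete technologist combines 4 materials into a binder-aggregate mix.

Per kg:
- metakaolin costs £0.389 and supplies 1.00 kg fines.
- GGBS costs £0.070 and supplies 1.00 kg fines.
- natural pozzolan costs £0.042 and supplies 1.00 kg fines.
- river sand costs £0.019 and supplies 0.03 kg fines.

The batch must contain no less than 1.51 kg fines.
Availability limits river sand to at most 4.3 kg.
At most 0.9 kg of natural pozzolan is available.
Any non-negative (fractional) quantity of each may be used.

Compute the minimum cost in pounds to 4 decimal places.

Let x1 = kg of metakaolin, x2 = kg of GGBS, x3 = kg of natural pozzolan, x4 = kg of river sand.
Minimise 0.389x1 + 0.07x2 + 0.042x3 + 0.019x4 subject to:
  1x1 + 1x2 + 1x3 + 0.03x4 ≥ 1.51   (fines)
  x4 ≤ 4.3
  x3 ≤ 0.9
  x1, x2, x3, x4 ≥ 0.
The optimal basis is {GGBS, natural pozzolan}; metakaolin, river sand drop out. The fines and the natural pozzolan cap requirements are met with equality.
Optimal quantities: GGBS = 0.61 kg, natural pozzolan = 0.9 kg.
Total cost: 0.07·0.61 + 0.042·0.9 = 0.080500.

£0.0805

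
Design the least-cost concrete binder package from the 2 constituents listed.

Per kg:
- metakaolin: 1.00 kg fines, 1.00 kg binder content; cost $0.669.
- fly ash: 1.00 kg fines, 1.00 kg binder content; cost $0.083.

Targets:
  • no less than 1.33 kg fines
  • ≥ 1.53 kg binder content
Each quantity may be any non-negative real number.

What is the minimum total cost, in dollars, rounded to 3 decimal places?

This is a linear program. Let x1 = kg of metakaolin, x2 = kg of fly ash.
Minimise 0.669x1 + 0.083x2 s.t.:
  1x1 + 1x2 ≥ 1.33   (fines)
  1x1 + 1x2 ≥ 1.53   (binder content)
  x1, x2 ≥ 0.
The minimum-cost mix takes nothing from metakaolin — only fly ash. The binder content requirement is met with equality.
Optimal quantities: fly ash = 1.53 kg.
Cost = 0.083·1.53 = 0.12699.

$0.127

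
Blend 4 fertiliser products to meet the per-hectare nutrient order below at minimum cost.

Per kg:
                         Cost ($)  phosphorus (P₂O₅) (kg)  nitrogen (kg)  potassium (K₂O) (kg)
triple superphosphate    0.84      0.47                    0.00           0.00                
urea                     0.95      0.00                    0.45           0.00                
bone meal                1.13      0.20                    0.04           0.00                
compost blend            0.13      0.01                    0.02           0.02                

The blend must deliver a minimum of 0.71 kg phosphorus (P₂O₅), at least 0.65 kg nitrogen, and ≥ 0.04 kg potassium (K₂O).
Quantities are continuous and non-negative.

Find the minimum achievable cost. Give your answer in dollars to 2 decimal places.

This is a linear program. Let x1 = kg of triple superphosphate, x2 = kg of urea, x3 = kg of bone meal, x4 = kg of compost blend.
Minimise 0.84x1 + 0.95x2 + 1.13x3 + 0.13x4 subject to:
  0.47x1 + 0.2x3 + 0.01x4 ≥ 0.71   (phosphorus (P₂O₅))
  0.45x2 + 0.04x3 + 0.02x4 ≥ 0.65   (nitrogen)
  0.02x4 ≥ 0.04   (potassium (K₂O))
  x1, x2, x3, x4 ≥ 0.
The minimum-cost mix takes nothing from bone meal — only triple superphosphate, urea, compost blend. There the phosphorus (P₂O₅), nitrogen, potassium (K₂O) constraints are tight.
That vertex is x1 = 1.468, x2 = 1.356, x4 = 2.
Total cost: 0.84·1.468 + 0.95·1.356 + 0.13·2 = 2.7813.

$2.78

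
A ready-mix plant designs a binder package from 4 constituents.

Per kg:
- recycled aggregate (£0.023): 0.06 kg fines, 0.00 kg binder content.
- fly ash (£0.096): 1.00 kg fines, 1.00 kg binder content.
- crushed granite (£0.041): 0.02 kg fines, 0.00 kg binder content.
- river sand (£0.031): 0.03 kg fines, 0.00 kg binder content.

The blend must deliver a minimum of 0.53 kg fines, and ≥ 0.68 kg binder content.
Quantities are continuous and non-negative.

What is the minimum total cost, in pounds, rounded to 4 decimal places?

£0.0653

Let x1 = kg of recycled aggregate, x2 = kg of fly ash, x3 = kg of crushed granite, x4 = kg of river sand.
Minimise 0.023x1 + 0.096x2 + 0.041x3 + 0.031x4 s.t.:
  0.06x1 + 1x2 + 0.02x3 + 0.03x4 ≥ 0.53   (fines)
  1x2 ≥ 0.68   (binder content)
  x1, x2, x3, x4 ≥ 0.
The optimal basis is {fly ash}; recycled aggregate, crushed granite, river sand drop out. There the binder content constraint is tight.
So fly ash = 0.68 kg.
Total cost: 0.096·0.68 = 0.065280.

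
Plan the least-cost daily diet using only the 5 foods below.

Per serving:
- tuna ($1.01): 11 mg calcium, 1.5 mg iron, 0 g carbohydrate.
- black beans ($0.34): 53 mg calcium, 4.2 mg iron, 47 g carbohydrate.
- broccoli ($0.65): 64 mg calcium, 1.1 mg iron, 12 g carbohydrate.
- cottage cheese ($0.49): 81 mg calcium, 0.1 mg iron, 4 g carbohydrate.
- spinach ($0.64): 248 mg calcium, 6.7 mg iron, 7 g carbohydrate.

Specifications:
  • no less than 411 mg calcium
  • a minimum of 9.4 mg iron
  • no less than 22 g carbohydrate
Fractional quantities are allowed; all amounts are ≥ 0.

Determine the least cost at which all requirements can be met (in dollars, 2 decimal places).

Set it up as a linear program. Let x1 = servings of tuna, x2 = servings of black beans, x3 = servings of broccoli, x4 = servings of cottage cheese, x5 = servings of spinach.
Minimise 1.01x1 + 0.34x2 + 0.65x3 + 0.49x4 + 0.64x5 s.t.:
  11x1 + 53x2 + 64x3 + 81x4 + 248x5 ≥ 411   (calcium)
  1.5x1 + 4.2x2 + 1.1x3 + 0.1x4 + 6.7x5 ≥ 9.4   (iron)
  47x2 + 12x3 + 4x4 + 7x5 ≥ 22   (carbohydrate)
  x1, x2, x3, x4, x5 ≥ 0.
The minimum-cost mix takes nothing from tuna, broccoli, cottage cheese — only black beans, spinach. Binding constraints: calcium and carbohydrate.
Optimal quantities: black beans = 0.2285 servings, spinach = 1.608 servings.
Cost = 0.34·0.2285 + 0.64·1.608 = 1.1068.

$1.11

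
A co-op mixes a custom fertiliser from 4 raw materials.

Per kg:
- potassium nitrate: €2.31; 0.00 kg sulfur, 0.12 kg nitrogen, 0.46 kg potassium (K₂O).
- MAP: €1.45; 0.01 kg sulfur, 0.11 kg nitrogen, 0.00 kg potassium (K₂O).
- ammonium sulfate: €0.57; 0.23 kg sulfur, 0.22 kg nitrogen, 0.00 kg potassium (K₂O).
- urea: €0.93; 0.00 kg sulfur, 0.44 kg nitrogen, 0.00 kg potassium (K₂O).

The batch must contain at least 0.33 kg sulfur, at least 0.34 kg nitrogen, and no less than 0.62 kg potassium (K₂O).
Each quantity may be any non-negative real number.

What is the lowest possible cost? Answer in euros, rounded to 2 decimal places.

€3.93

Let x1 = kg of potassium nitrate, x2 = kg of MAP, x3 = kg of ammonium sulfate, x4 = kg of urea.
Minimize 2.31x1 + 1.45x2 + 0.57x3 + 0.93x4 s.t.:
  0.01x2 + 0.23x3 ≥ 0.33   (sulfur)
  0.12x1 + 0.11x2 + 0.22x3 + 0.44x4 ≥ 0.34   (nitrogen)
  0.46x1 ≥ 0.62   (potassium (K₂O))
  x1, x2, x3, x4 ≥ 0.
The cheapest feasible vertex uses only potassium nitrate, ammonium sulfate; MAP, urea are not used. Binding constraints: sulfur and potassium (K₂O).
That vertex is x1 = 1.348, x3 = 1.435.
Total cost: 2.31·1.348 + 0.57·1.435 = 3.9318.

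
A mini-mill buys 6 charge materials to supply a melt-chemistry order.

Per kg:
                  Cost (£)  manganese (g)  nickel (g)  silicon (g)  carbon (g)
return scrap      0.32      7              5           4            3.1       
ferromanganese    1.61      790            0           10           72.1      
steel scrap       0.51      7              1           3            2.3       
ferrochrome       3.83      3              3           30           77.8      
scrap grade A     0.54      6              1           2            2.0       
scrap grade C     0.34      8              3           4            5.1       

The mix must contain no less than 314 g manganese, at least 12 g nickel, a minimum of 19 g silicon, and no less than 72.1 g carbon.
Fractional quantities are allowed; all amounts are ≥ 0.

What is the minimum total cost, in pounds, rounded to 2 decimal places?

£2.24

Let x1 = kg of return scrap, x2 = kg of ferromanganese, x3 = kg of steel scrap, x4 = kg of ferrochrome, x5 = kg of scrap grade A, x6 = kg of scrap grade C.
Minimize 0.32x1 + 1.61x2 + 0.51x3 + 3.83x4 + 0.54x5 + 0.34x6 s.t.:
  7x1 + 790x2 + 7x3 + 3x4 + 6x5 + 8x6 ≥ 314   (manganese)
  5x1 + 1x3 + 3x4 + 1x5 + 3x6 ≥ 12   (nickel)
  4x1 + 10x2 + 3x3 + 30x4 + 2x5 + 4x6 ≥ 19   (silicon)
  3.1x1 + 72.1x2 + 2.3x3 + 77.8x4 + 2x5 + 5.1x6 ≥ 72.1   (carbon)
  x1, x2, x3, x4, x5, x6 ≥ 0.
The cheapest feasible vertex uses only return scrap, ferromanganese, scrap grade C; steel scrap, ferrochrome, scrap grade A are not used. There the nickel, silicon, carbon constraints are tight.
That vertex is x1 = 2.175, x2 = 0.8799, x6 = 0.3754.
Total cost: 0.32·2.175 + 1.61·0.8799 + 0.34·0.3754 = 2.2403.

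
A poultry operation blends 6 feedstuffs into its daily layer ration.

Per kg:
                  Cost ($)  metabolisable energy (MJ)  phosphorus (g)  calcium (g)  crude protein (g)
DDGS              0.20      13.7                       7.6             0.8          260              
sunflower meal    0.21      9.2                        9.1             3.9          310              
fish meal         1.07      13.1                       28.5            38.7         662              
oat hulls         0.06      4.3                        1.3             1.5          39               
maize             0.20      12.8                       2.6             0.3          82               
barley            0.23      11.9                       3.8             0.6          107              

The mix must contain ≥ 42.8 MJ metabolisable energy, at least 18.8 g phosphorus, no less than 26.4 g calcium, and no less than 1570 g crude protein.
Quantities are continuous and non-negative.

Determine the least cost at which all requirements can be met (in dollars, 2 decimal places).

$1.20

This is a linear program. Let x1 = kg of DDGS, x2 = kg of sunflower meal, x3 = kg of fish meal, x4 = kg of oat hulls, x5 = kg of maize, x6 = kg of barley.
Minimize 0.2x1 + 0.21x2 + 1.07x3 + 0.06x4 + 0.2x5 + 0.23x6 subject to:
  13.7x1 + 9.2x2 + 13.1x3 + 4.3x4 + 12.8x5 + 11.9x6 ≥ 42.8   (metabolisable energy)
  7.6x1 + 9.1x2 + 28.5x3 + 1.3x4 + 2.6x5 + 3.8x6 ≥ 18.8   (phosphorus)
  0.8x1 + 3.9x2 + 38.7x3 + 1.5x4 + 0.3x5 + 0.6x6 ≥ 26.4   (calcium)
  260x1 + 310x2 + 662x3 + 39x4 + 82x5 + 107x6 ≥ 1570   (crude protein)
  x1, x2, x3, x4, x5, x6 ≥ 0.
The minimum-cost mix takes nothing from DDGS, oat hulls, maize, barley — only sunflower meal, fish meal. The calcium and crude protein requirements are met with equality.
Optimal quantities: sunflower meal = 4.597 kg, fish meal = 0.2189 kg.
Cost = 0.21·4.597 + 1.07·0.2189 = 1.1996.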